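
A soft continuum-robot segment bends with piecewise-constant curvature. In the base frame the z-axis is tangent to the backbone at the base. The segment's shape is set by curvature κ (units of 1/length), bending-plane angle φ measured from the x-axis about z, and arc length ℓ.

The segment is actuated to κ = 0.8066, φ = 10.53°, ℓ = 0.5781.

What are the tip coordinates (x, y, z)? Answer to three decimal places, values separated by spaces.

θ = κ·ℓ = 0.8066 × 0.5781 = 0.46630 rad
ρ = (1 − cos θ)/κ = (1 − 0.89324)/0.8066 = 0.13236
z = sin θ / κ = 0.44958/0.8066 = 0.55738
x = ρ cos φ = 0.13236 × cos(10.53°) = 0.13013
y = ρ sin φ = 0.13236 × sin(10.53°) = 0.02419

0.130 0.024 0.557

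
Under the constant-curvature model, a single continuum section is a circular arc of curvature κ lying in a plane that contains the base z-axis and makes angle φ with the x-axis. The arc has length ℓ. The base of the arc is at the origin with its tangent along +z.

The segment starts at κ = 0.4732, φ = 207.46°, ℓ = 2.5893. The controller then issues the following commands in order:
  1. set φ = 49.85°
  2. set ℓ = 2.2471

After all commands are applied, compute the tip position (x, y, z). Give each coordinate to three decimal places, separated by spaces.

0.700 0.830 1.847

initial: κ=0.4732, φ=207.46°, ℓ=2.5893
cmd 1: set φ=49.85° → (κ,φ,ℓ)=(0.4732,49.85°,2.5893) → tip=(0.9011,1.0682,1.9884)
cmd 2: set ℓ=2.2471 → (κ,φ,ℓ)=(0.4732,49.85°,2.2471) → tip=(0.7004,0.8303,1.8470)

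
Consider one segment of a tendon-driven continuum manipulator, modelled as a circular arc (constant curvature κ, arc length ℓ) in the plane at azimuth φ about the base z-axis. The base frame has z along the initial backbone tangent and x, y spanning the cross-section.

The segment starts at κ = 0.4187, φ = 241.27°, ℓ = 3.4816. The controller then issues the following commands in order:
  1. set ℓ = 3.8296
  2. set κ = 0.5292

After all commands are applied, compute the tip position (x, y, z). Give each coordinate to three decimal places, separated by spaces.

-1.308 -2.386 1.697

initial: κ=0.4187, φ=241.27°, ℓ=3.4816
cmd 1: set ℓ=3.8296 → (κ,φ,ℓ)=(0.4187,241.27°,3.8296) → tip=(-1.1855,-2.1627,2.3871)
cmd 2: set κ=0.5292 → (κ,φ,ℓ)=(0.5292,241.27°,3.8296) → tip=(-1.3082,-2.3864,1.6967)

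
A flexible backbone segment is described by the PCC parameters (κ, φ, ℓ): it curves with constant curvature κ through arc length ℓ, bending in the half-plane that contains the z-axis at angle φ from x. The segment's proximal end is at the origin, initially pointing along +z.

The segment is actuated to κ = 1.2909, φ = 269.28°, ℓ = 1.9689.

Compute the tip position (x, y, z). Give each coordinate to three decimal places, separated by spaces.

-0.018 -1.414 0.437

θ = κ·ℓ = 1.2909 × 1.9689 = 2.54165 rad
ρ = (1 − cos θ)/κ = (1 − -0.82537)/1.2909 = 1.41403
z = sin θ / κ = 0.56459/1.2909 = 0.43736
x = ρ cos φ = 1.41403 × cos(269.28°) = -0.01777
y = ρ sin φ = 1.41403 × sin(269.28°) = -1.41392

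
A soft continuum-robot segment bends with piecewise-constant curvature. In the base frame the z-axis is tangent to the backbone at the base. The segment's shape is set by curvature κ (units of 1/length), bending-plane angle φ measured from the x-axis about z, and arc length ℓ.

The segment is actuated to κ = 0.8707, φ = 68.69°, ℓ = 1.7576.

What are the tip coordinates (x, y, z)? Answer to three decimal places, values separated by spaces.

0.401 1.027 1.148

θ = κ·ℓ = 0.8707 × 1.7576 = 1.53034 rad
ρ = (1 − cos θ)/κ = (1 − 0.04044)/0.8707 = 1.10205
z = sin θ / κ = 0.99918/0.8707 = 1.14756
x = ρ cos φ = 1.10205 × cos(68.69°) = 0.40050
y = ρ sin φ = 1.10205 × sin(68.69°) = 1.02670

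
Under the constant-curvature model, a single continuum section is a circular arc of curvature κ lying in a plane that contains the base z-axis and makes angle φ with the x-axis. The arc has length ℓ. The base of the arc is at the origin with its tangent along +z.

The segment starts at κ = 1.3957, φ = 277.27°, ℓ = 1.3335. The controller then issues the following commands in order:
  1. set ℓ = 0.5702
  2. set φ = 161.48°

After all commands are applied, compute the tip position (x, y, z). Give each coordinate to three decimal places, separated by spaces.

-0.204 0.068 0.512

initial: κ=1.3957, φ=277.27°, ℓ=1.3335
cmd 1: set ℓ=0.5702 → (κ,φ,ℓ)=(1.3957,277.27°,0.5702) → tip=(0.0272,-0.2134,0.5119)
cmd 2: set φ=161.48° → (κ,φ,ℓ)=(1.3957,161.48°,0.5702) → tip=(-0.2040,0.0683,0.5119)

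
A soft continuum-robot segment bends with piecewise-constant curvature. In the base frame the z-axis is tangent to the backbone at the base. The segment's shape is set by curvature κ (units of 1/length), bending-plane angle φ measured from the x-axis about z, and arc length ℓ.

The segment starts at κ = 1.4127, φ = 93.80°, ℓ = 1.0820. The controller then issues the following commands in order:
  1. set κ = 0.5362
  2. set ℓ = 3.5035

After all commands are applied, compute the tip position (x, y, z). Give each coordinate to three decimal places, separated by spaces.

initial: κ=1.4127, φ=93.80°, ℓ=1.0820
cmd 1: set κ=0.5362 → (κ,φ,ℓ)=(0.5362,93.80°,1.0820) → tip=(-0.0202,0.3045,1.0223)
cmd 2: set ℓ=3.5035 → (κ,φ,ℓ)=(0.5362,93.80°,3.5035) → tip=(-0.1610,2.4246,1.7773)

-0.161 2.425 1.777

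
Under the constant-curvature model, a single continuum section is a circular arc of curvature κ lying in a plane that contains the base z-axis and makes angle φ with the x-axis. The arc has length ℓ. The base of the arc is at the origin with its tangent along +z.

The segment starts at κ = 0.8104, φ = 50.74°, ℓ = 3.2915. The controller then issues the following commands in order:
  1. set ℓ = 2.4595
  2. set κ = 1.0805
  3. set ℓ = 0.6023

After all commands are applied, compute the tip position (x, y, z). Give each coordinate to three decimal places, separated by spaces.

initial: κ=0.8104, φ=50.74°, ℓ=3.2915
cmd 1: set ℓ=2.4595 → (κ,φ,ℓ)=(0.8104,50.74°,2.4595) → tip=(1.1010,1.3471,1.1255)
cmd 2: set κ=1.0805 → (κ,φ,ℓ)=(1.0805,50.74°,2.4595) → tip=(1.1041,1.3509,0.4307)
cmd 3: set ℓ=0.6023 → (κ,φ,ℓ)=(1.0805,50.74°,0.6023) → tip=(0.1197,0.1465,0.5607)

0.120 0.146 0.561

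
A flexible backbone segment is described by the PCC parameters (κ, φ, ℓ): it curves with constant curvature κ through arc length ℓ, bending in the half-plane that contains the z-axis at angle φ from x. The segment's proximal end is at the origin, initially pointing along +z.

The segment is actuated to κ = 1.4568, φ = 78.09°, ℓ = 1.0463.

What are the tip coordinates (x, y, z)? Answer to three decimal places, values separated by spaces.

0.135 0.640 0.686

θ = κ·ℓ = 1.4568 × 1.0463 = 1.52425 rad
ρ = (1 − cos θ)/κ = (1 − 0.04653)/1.4568 = 0.65450
z = sin θ / κ = 0.99892/1.4568 = 0.68569
x = ρ cos φ = 0.65450 × cos(78.09°) = 0.13507
y = ρ sin φ = 0.65450 × sin(78.09°) = 0.64041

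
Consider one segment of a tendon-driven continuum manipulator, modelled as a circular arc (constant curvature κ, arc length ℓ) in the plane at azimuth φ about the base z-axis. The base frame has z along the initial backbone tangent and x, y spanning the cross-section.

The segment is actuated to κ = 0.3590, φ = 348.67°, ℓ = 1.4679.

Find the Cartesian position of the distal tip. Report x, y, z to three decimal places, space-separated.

0.371 -0.074 1.401

θ = κ·ℓ = 0.3590 × 1.4679 = 0.52698 rad
ρ = (1 − cos θ)/κ = (1 − 0.86433)/0.3590 = 0.37791
z = sin θ / κ = 0.50292/0.3590 = 1.40090
x = ρ cos φ = 0.37791 × cos(348.67°) = 0.37054
y = ρ sin φ = 0.37791 × sin(348.67°) = -0.07424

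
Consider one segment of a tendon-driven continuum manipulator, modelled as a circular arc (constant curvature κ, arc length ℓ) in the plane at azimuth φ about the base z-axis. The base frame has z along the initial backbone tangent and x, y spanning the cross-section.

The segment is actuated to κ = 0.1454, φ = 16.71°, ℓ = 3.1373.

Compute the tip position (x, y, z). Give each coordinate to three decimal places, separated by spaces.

θ = κ·ℓ = 0.1454 × 3.1373 = 0.45616 rad
ρ = (1 − cos θ)/κ = (1 − 0.89775)/0.1454 = 0.70324
z = sin θ / κ = 0.44051/0.1454 = 3.02962
x = ρ cos φ = 0.70324 × cos(16.71°) = 0.67354
y = ρ sin φ = 0.70324 × sin(16.71°) = 0.20220

0.674 0.202 3.030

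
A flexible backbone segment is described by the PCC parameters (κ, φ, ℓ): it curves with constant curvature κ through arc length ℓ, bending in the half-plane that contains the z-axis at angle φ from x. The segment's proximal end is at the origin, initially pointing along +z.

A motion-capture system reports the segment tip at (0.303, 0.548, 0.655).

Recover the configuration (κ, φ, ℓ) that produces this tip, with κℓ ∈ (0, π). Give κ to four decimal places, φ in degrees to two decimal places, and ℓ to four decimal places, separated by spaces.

1.5252 61.06 1.0004

ρ = √(x²+y²) = √(0.303² + 0.548²) = 0.62619
φ = atan2(y, x) mod 360° = atan2(0.548, 0.303) = 61.0609°
|p|² = ρ² + z² = 0.62619² + 0.655² = 0.82114
κ = 2ρ / |p|² = 2×0.62619 / 0.82114 = 1.52517
θ = 2·atan2(ρ, z) = 2·atan2(0.62619, 0.655) = 1.52583 rad
ℓ = θ/κ = 1.52583/1.52517 = 1.00043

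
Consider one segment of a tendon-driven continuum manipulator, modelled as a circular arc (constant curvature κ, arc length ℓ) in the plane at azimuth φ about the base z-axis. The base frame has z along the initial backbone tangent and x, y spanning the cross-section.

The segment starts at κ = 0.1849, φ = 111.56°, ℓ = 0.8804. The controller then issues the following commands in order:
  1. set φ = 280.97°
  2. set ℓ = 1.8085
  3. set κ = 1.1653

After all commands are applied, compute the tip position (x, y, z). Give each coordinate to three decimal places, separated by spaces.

0.247 -1.273 0.738

initial: κ=0.1849, φ=111.56°, ℓ=0.8804
cmd 1: set φ=280.97° → (κ,φ,ℓ)=(0.1849,280.97°,0.8804) → tip=(0.0136,-0.0702,0.8765)
cmd 2: set ℓ=1.8085 → (κ,φ,ℓ)=(0.1849,280.97°,1.8085) → tip=(0.0570,-0.2941,1.7750)
cmd 3: set κ=1.1653 → (κ,φ,ℓ)=(1.1653,280.97°,1.8085) → tip=(0.2468,-1.2732,0.7375)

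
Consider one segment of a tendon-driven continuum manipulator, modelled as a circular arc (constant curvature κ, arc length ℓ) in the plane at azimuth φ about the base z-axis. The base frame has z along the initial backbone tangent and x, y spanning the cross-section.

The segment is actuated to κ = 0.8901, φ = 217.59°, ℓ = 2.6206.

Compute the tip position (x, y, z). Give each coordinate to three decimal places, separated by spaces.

θ = κ·ℓ = 0.8901 × 2.6206 = 2.33260 rad
ρ = (1 − cos θ)/κ = (1 − -0.69022)/0.8901 = 1.89892
z = sin θ / κ = 0.72359/0.8901 = 0.81294
x = ρ cos φ = 1.89892 × cos(217.59°) = -1.50469
y = ρ sin φ = 1.89892 × sin(217.59°) = -1.15835

-1.505 -1.158 0.813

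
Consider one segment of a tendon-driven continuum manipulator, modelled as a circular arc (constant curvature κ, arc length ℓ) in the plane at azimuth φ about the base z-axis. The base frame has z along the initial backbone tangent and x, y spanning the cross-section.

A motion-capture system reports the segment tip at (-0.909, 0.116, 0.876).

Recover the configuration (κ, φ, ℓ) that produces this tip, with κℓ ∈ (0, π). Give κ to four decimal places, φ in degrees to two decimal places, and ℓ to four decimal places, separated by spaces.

ρ = √(x²+y²) = √(-0.909² + 0.116²) = 0.91637
φ = atan2(y, x) mod 360° = atan2(0.116, -0.909) = 172.7276°
|p|² = ρ² + z² = 0.91637² + 0.876² = 1.60711
κ = 2ρ / |p|² = 2×0.91637 / 1.60711 = 1.14039
θ = 2·atan2(ρ, z) = 2·atan2(0.91637, 0.876) = 1.61584 rad
ℓ = θ/κ = 1.61584/1.14039 = 1.41691

1.1404 172.73 1.4169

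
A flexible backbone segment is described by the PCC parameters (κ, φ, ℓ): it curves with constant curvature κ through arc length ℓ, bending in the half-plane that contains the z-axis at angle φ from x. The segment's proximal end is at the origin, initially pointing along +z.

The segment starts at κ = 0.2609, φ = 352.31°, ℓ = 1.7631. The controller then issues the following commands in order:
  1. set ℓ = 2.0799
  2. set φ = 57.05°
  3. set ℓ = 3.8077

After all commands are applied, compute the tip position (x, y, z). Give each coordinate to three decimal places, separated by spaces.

0.947 1.461 3.212

initial: κ=0.2609, φ=352.31°, ℓ=1.7631
cmd 1: set ℓ=2.0799 → (κ,φ,ℓ)=(0.2609,352.31°,2.0799) → tip=(0.5457,-0.0737,1.9793)
cmd 2: set φ=57.05° → (κ,φ,ℓ)=(0.2609,57.05°,2.0799) → tip=(0.2995,0.4620,1.9793)
cmd 3: set ℓ=3.8077 → (κ,φ,ℓ)=(0.2609,57.05°,3.8077) → tip=(0.9468,1.4608,3.2116)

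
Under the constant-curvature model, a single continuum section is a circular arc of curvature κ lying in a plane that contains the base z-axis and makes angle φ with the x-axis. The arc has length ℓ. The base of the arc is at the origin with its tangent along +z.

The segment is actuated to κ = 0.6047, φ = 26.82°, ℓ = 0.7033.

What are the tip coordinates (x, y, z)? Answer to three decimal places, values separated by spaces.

θ = κ·ℓ = 0.6047 × 0.7033 = 0.42529 rad
ρ = (1 − cos θ)/κ = (1 − 0.91092)/0.6047 = 0.14731
z = sin θ / κ = 0.41258/0.6047 = 0.68229
x = ρ cos φ = 0.14731 × cos(26.82°) = 0.13146
y = ρ sin φ = 0.14731 × sin(26.82°) = 0.06647

0.131 0.066 0.682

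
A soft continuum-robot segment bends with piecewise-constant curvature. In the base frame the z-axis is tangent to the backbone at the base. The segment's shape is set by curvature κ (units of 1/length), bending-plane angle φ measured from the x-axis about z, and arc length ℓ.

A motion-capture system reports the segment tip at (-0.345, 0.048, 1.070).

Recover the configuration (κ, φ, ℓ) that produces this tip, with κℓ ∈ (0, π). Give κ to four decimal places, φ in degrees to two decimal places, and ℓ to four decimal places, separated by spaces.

ρ = √(x²+y²) = √(-0.345² + 0.048²) = 0.34832
φ = atan2(y, x) mod 360° = atan2(0.048, -0.345) = 172.0793°
|p|² = ρ² + z² = 0.34832² + 1.070² = 1.26623
κ = 2ρ / |p|² = 2×0.34832 / 1.26623 = 0.55017
θ = 2·atan2(ρ, z) = 2·atan2(0.34832, 1.070) = 0.62943 rad
ℓ = θ/κ = 0.62943/0.55017 = 1.14406

0.5502 172.08 1.1441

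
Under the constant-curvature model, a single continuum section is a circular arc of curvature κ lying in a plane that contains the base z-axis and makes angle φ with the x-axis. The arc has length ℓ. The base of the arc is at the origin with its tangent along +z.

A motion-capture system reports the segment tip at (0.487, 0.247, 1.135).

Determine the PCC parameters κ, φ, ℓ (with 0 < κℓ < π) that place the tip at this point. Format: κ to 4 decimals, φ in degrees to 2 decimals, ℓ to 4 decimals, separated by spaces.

0.6884 26.89 1.3027

ρ = √(x²+y²) = √(0.487² + 0.247²) = 0.54606
φ = atan2(y, x) mod 360° = atan2(0.247, 0.487) = 26.8935°
|p|² = ρ² + z² = 0.54606² + 1.135² = 1.58640
κ = 2ρ / |p|² = 2×0.54606 / 1.58640 = 0.68842
θ = 2·atan2(ρ, z) = 2·atan2(0.54606, 1.135) = 0.89684 rad
ℓ = θ/κ = 0.89684/0.68842 = 1.30275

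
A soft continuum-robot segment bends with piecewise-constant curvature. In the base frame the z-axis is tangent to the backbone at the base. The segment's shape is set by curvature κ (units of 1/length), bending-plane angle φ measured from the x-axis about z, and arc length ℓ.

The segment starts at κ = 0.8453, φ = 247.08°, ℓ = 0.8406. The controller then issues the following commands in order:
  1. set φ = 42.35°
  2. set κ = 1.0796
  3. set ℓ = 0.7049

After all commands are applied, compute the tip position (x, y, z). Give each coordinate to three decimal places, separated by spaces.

initial: κ=0.8453, φ=247.08°, ℓ=0.8406
cmd 1: set φ=42.35° → (κ,φ,ℓ)=(0.8453,42.35°,0.8406) → tip=(0.2116,0.1929,0.7716)
cmd 2: set κ=1.0796 → (κ,φ,ℓ)=(1.0796,42.35°,0.8406) → tip=(0.2631,0.2398,0.7299)
cmd 3: set ℓ=0.7049 → (κ,φ,ℓ)=(1.0796,42.35°,0.7049) → tip=(0.1888,0.1721,0.6388)

0.189 0.172 0.639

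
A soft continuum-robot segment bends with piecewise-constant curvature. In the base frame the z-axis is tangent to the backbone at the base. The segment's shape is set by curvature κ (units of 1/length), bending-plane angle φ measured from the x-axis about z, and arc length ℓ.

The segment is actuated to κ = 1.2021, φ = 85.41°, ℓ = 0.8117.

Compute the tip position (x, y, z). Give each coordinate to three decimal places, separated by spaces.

θ = κ·ℓ = 1.2021 × 0.8117 = 0.97574 rad
ρ = (1 − cos θ)/κ = (1 − 0.56055)/1.2021 = 0.36557
z = sin θ / κ = 0.82812/1.2021 = 0.68889
x = ρ cos φ = 0.36557 × cos(85.41°) = 0.02925
y = ρ sin φ = 0.36557 × sin(85.41°) = 0.36439

0.029 0.364 0.689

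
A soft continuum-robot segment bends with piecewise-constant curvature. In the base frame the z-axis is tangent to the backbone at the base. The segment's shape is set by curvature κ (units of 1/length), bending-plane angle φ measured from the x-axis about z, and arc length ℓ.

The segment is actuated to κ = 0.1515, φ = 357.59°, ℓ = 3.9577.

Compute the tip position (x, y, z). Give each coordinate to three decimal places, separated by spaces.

θ = κ·ℓ = 0.1515 × 3.9577 = 0.59959 rad
ρ = (1 − cos θ)/κ = (1 − 0.82557)/0.1515 = 1.15138
z = sin θ / κ = 0.56431/0.1515 = 3.72479
x = ρ cos φ = 1.15138 × cos(357.59°) = 1.15036
y = ρ sin φ = 1.15138 × sin(357.59°) = -0.04842

1.150 -0.048 3.725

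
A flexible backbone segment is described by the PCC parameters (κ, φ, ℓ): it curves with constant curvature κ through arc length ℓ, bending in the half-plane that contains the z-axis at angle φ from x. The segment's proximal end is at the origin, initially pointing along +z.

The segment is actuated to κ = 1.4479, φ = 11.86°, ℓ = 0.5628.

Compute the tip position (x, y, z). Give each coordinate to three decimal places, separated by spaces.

0.212 0.045 0.503

θ = κ·ℓ = 1.4479 × 0.5628 = 0.81488 rad
ρ = (1 − cos θ)/κ = (1 − 0.68596)/1.4479 = 0.21690
z = sin θ / κ = 0.72764/1.4479 = 0.50255
x = ρ cos φ = 0.21690 × cos(11.86°) = 0.21227
y = ρ sin φ = 0.21690 × sin(11.86°) = 0.04458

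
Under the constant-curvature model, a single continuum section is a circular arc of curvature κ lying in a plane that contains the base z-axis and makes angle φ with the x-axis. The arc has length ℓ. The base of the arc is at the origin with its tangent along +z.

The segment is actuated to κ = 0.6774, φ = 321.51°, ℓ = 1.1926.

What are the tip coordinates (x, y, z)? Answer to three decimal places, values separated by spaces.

θ = κ·ℓ = 0.6774 × 1.1926 = 0.80787 rad
ρ = (1 − cos θ)/κ = (1 − 0.69104)/0.6774 = 0.45609
z = sin θ / κ = 0.72281/0.6774 = 1.06704
x = ρ cos φ = 0.45609 × cos(321.51°) = 0.35699
y = ρ sin φ = 0.45609 × sin(321.51°) = -0.28386

0.357 -0.284 1.067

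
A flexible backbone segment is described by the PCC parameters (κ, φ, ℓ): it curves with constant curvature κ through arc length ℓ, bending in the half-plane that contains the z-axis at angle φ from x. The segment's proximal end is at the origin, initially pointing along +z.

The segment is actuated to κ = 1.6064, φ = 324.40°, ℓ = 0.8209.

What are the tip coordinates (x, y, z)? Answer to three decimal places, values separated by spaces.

θ = κ·ℓ = 1.6064 × 0.8209 = 1.31869 rad
ρ = (1 − cos θ)/κ = (1 − 0.24944)/1.6064 = 0.46723
z = sin θ / κ = 0.96839/1.6064 = 0.60283
x = ρ cos φ = 0.46723 × cos(324.40°) = 0.37991
y = ρ sin φ = 0.46723 × sin(324.40°) = -0.27199

0.380 -0.272 0.603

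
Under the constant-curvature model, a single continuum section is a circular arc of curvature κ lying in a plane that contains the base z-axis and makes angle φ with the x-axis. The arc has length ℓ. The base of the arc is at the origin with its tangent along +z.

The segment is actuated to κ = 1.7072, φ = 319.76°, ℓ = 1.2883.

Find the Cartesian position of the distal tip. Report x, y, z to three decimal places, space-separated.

0.710 -0.601 0.474

θ = κ·ℓ = 1.7072 × 1.2883 = 2.19939 rad
ρ = (1 − cos θ)/κ = (1 − -0.58800)/1.7072 = 0.93018
z = sin θ / κ = 0.80886/1.7072 = 0.47379
x = ρ cos φ = 0.93018 × cos(319.76°) = 0.71005
y = ρ sin φ = 0.93018 × sin(319.76°) = -0.60089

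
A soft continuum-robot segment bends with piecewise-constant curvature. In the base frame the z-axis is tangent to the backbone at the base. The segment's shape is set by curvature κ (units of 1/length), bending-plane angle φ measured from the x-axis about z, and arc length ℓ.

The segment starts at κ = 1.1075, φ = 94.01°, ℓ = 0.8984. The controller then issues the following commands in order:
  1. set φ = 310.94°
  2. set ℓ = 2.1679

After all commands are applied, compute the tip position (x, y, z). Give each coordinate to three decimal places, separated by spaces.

1.028 -1.185 0.609

initial: κ=1.1075, φ=94.01°, ℓ=0.8984
cmd 1: set φ=310.94° → (κ,φ,ℓ)=(1.1075,310.94°,0.8984) → tip=(0.2695,-0.3107,0.7573)
cmd 2: set ℓ=2.1679 → (κ,φ,ℓ)=(1.1075,310.94°,2.1679) → tip=(1.0283,-1.1855,0.6093)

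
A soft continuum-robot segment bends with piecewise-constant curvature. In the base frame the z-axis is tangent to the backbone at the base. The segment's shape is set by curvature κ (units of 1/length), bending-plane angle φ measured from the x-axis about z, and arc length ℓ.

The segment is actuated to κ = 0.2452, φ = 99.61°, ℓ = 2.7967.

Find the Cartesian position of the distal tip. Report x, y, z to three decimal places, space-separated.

-0.154 0.909 2.583

θ = κ·ℓ = 0.2452 × 2.7967 = 0.68575 rad
ρ = (1 − cos θ)/κ = (1 − 0.77394)/0.2452 = 0.92193
z = sin θ / κ = 0.63325/0.2452 = 2.58260
x = ρ cos φ = 0.92193 × cos(99.61°) = -0.15391
y = ρ sin φ = 0.92193 × sin(99.61°) = 0.90899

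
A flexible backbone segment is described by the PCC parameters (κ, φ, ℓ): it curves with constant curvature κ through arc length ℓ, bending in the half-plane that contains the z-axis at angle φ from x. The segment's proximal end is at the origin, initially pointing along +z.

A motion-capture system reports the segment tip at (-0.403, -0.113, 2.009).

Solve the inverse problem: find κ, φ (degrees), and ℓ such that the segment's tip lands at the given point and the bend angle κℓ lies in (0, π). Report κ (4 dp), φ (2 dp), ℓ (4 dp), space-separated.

0.1988 195.66 2.0666

ρ = √(x²+y²) = √(-0.403² + -0.113²) = 0.41854
φ = atan2(y, x) mod 360° = atan2(-0.113, -0.403) = 195.6633°
|p|² = ρ² + z² = 0.41854² + 2.009² = 4.21126
κ = 2ρ / |p|² = 2×0.41854 / 4.21126 = 0.19877
θ = 2·atan2(ρ, z) = 2·atan2(0.41854, 2.009) = 0.41079 rad
ℓ = θ/κ = 0.41079/0.19877 = 2.06664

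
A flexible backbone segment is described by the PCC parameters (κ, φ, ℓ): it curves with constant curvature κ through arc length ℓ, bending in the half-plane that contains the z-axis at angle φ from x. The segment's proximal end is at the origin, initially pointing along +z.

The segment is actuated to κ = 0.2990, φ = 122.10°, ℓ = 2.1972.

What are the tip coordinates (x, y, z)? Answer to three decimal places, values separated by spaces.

θ = κ·ℓ = 0.2990 × 2.1972 = 0.65696 rad
ρ = (1 − cos θ)/κ = (1 − 0.79185)/0.2990 = 0.69615
z = sin θ / κ = 0.61071/0.2990 = 2.04252
x = ρ cos φ = 0.69615 × cos(122.10°) = -0.36993
y = ρ sin φ = 0.69615 × sin(122.10°) = 0.58973

-0.370 0.590 2.043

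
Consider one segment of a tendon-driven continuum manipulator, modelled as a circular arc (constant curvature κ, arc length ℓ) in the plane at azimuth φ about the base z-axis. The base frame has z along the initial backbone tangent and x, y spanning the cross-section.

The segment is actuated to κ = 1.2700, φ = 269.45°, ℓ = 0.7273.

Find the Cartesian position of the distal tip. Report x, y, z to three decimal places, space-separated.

-0.003 -0.313 0.628

θ = κ·ℓ = 1.2700 × 0.7273 = 0.92367 rad
ρ = (1 − cos θ)/κ = (1 − 0.60290)/1.2700 = 0.31268
z = sin θ / κ = 0.79782/1.2700 = 0.62820
x = ρ cos φ = 0.31268 × cos(269.45°) = -0.00300
y = ρ sin φ = 0.31268 × sin(269.45°) = -0.31267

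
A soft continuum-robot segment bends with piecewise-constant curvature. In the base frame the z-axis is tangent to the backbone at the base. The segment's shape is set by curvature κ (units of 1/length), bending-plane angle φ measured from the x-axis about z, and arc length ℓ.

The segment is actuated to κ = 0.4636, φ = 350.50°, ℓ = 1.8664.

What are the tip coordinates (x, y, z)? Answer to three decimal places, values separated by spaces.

θ = κ·ℓ = 0.4636 × 1.8664 = 0.86526 rad
ρ = (1 − cos θ)/κ = (1 − 0.64844)/0.4636 = 0.75833
z = sin θ / κ = 0.76127/0.4636 = 1.64207
x = ρ cos φ = 0.75833 × cos(350.50°) = 0.74793
y = ρ sin φ = 0.75833 × sin(350.50°) = -0.12516

0.748 -0.125 1.642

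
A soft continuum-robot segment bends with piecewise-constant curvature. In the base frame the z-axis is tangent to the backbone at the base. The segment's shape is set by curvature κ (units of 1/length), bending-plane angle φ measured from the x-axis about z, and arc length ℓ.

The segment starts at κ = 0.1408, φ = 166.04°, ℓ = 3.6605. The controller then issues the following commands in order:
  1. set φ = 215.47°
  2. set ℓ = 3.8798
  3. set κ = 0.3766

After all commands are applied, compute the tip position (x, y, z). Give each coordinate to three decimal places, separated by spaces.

-1.926 -1.372 2.639

initial: κ=0.1408, φ=166.04°, ℓ=3.6605
cmd 1: set φ=215.47° → (κ,φ,ℓ)=(0.1408,215.47°,3.6605) → tip=(-0.7514,-0.5354,3.5006)
cmd 2: set ℓ=3.8798 → (κ,φ,ℓ)=(0.1408,215.47°,3.8798) → tip=(-0.8418,-0.5998,3.6897)
cmd 3: set κ=0.3766 → (κ,φ,ℓ)=(0.3766,215.47°,3.8798) → tip=(-1.9259,-1.3722,2.6394)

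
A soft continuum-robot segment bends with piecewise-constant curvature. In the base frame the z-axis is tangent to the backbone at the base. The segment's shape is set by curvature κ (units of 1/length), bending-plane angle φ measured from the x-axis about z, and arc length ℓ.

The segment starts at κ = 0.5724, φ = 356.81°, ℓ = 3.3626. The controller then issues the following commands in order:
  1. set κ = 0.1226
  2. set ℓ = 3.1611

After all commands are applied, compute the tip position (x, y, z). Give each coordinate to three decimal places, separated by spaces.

initial: κ=0.5724, φ=356.81°, ℓ=3.3626
cmd 1: set κ=0.1226 → (κ,φ,ℓ)=(0.1226,356.81°,3.3626) → tip=(0.6823,-0.0380,3.2682)
cmd 2: set ℓ=3.1611 → (κ,φ,ℓ)=(0.1226,356.81°,3.1611) → tip=(0.6040,-0.0337,3.0826)

0.604 -0.034 3.083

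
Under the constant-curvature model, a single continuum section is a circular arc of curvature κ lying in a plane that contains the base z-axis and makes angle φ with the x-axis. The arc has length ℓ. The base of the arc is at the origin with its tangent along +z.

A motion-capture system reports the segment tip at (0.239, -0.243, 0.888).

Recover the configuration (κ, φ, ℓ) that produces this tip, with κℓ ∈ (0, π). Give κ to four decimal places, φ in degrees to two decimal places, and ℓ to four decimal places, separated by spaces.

0.7535 314.52 0.9728

ρ = √(x²+y²) = √(0.239² + -0.243²) = 0.34084
φ = atan2(y, x) mod 360° = atan2(-0.243, 0.239) = 314.5245°
|p|² = ρ² + z² = 0.34084² + 0.888² = 0.90471
κ = 2ρ / |p|² = 2×0.34084 / 0.90471 = 0.75347
θ = 2·atan2(ρ, z) = 2·atan2(0.34084, 0.888) = 0.73297 rad
ℓ = θ/κ = 0.73297/0.75347 = 0.97280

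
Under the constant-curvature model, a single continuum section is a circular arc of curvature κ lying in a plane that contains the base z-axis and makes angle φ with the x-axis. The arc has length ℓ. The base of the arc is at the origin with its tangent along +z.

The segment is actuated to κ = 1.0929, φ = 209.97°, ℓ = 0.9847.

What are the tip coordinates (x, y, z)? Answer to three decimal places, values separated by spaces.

-0.416 -0.240 0.805

θ = κ·ℓ = 1.0929 × 0.9847 = 1.07618 rad
ρ = (1 − cos θ)/κ = (1 − 0.47470)/1.0929 = 0.48065
z = sin θ / κ = 0.88015/1.0929 = 0.80533
x = ρ cos φ = 0.48065 × cos(209.97°) = -0.41638
y = ρ sin φ = 0.48065 × sin(209.97°) = -0.24011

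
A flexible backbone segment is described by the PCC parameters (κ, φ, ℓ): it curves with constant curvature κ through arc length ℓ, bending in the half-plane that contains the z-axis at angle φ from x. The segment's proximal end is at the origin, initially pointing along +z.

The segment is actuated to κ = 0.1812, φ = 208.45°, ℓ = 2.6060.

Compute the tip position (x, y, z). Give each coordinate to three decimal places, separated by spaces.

θ = κ·ℓ = 0.1812 × 2.6060 = 0.47221 rad
ρ = (1 − cos θ)/κ = (1 − 0.89057)/0.1812 = 0.60394
z = sin θ / κ = 0.45485/0.1812 = 2.51023
x = ρ cos φ = 0.60394 × cos(208.45°) = -0.53100
y = ρ sin φ = 0.60394 × sin(208.45°) = -0.28771

-0.531 -0.288 2.510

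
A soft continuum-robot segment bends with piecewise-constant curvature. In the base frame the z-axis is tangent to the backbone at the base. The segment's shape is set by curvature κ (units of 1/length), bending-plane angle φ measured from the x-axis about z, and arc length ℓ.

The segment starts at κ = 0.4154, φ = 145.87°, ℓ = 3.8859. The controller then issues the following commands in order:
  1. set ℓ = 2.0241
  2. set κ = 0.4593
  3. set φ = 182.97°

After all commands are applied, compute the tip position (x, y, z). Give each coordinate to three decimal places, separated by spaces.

-0.874 -0.045 1.745

initial: κ=0.4154, φ=145.87°, ℓ=3.8859
cmd 1: set ℓ=2.0241 → (κ,φ,ℓ)=(0.4154,145.87°,2.0241) → tip=(-0.6639,0.4500,1.7939)
cmd 2: set κ=0.4593 → (κ,φ,ℓ)=(0.4593,145.87°,2.0241) → tip=(-0.7243,0.4910,1.7449)
cmd 3: set φ=182.97° → (κ,φ,ℓ)=(0.4593,182.97°,2.0241) → tip=(-0.8739,-0.0453,1.7449)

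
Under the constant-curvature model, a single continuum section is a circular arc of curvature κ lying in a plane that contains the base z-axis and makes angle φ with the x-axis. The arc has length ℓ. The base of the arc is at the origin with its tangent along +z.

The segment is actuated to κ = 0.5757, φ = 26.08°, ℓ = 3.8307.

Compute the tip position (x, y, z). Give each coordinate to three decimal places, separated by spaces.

2.485 1.216 1.399

θ = κ·ℓ = 0.5757 × 3.8307 = 2.20533 rad
ρ = (1 − cos θ)/κ = (1 − -0.59281)/0.5757 = 2.76673
z = sin θ / κ = 0.80535/0.5757 = 1.39890
x = ρ cos φ = 2.76673 × cos(26.08°) = 2.48502
y = ρ sin φ = 2.76673 × sin(26.08°) = 1.21632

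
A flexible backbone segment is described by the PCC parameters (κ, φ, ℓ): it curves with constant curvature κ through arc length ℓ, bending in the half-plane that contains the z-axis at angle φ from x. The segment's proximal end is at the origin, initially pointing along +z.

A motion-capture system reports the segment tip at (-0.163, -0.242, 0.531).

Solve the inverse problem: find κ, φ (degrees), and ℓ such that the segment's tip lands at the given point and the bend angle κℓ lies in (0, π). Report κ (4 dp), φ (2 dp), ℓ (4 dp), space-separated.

1.5897 236.04 0.6321

ρ = √(x²+y²) = √(-0.163² + -0.242²) = 0.29178
φ = atan2(y, x) mod 360° = atan2(-0.242, -0.163) = 236.0376°
|p|² = ρ² + z² = 0.29178² + 0.531² = 0.36709
κ = 2ρ / |p|² = 2×0.29178 / 0.36709 = 1.58965
θ = 2·atan2(ρ, z) = 2·atan2(0.29178, 0.531) = 1.00489 rad
ℓ = θ/κ = 1.00489/1.58965 = 0.63215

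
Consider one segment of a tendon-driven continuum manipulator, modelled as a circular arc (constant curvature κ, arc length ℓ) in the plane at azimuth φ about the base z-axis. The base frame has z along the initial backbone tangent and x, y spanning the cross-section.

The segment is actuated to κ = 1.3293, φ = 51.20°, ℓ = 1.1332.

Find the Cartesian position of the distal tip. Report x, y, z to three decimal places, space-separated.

θ = κ·ℓ = 1.3293 × 1.1332 = 1.50636 rad
ρ = (1 − cos θ)/κ = (1 − 0.06439)/1.3293 = 0.70384
z = sin θ / κ = 0.99792/1.3293 = 0.75071
x = ρ cos φ = 0.70384 × cos(51.20°) = 0.44103
y = ρ sin φ = 0.70384 × sin(51.20°) = 0.54853

0.441 0.549 0.751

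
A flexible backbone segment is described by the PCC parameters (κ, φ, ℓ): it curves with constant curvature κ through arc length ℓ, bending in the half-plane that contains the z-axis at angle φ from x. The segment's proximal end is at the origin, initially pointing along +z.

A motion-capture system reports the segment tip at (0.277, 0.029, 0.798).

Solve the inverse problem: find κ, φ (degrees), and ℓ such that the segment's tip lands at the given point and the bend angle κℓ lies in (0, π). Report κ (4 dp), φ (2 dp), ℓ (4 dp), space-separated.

0.7797 5.98 0.8613

ρ = √(x²+y²) = √(0.277² + 0.029²) = 0.27851
φ = atan2(y, x) mod 360° = atan2(0.029, 0.277) = 5.9767°
|p|² = ρ² + z² = 0.27851² + 0.798² = 0.71437
κ = 2ρ / |p|² = 2×0.27851 / 0.71437 = 0.77974
θ = 2·atan2(ρ, z) = 2·atan2(0.27851, 0.798) = 0.67159 rad
ℓ = θ/κ = 0.67159/0.77974 = 0.86130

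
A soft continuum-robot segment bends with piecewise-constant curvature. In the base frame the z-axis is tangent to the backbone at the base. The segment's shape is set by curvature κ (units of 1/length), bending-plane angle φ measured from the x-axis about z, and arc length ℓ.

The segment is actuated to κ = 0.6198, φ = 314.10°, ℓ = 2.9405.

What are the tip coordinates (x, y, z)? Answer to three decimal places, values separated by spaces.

θ = κ·ℓ = 0.6198 × 2.9405 = 1.82252 rad
ρ = (1 − cos θ)/κ = (1 − -0.24908)/0.6198 = 2.01529
z = sin θ / κ = 0.96848/0.6198 = 1.56258
x = ρ cos φ = 2.01529 × cos(314.10°) = 1.40246
y = ρ sin φ = 2.01529 × sin(314.10°) = -1.44723

1.402 -1.447 1.563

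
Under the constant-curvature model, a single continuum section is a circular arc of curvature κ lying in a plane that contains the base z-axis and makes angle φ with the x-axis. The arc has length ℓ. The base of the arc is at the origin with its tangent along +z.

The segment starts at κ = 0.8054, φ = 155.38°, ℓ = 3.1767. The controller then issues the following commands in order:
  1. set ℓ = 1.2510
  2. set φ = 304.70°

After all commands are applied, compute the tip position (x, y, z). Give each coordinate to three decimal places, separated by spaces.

initial: κ=0.8054, φ=155.38°, ℓ=3.1767
cmd 1: set ℓ=1.2510 → (κ,φ,ℓ)=(0.8054,155.38°,1.2510) → tip=(-0.5261,0.2411,1.0498)
cmd 2: set φ=304.70° → (κ,φ,ℓ)=(0.8054,304.70°,1.2510) → tip=(0.3294,-0.4758,1.0498)

0.329 -0.476 1.050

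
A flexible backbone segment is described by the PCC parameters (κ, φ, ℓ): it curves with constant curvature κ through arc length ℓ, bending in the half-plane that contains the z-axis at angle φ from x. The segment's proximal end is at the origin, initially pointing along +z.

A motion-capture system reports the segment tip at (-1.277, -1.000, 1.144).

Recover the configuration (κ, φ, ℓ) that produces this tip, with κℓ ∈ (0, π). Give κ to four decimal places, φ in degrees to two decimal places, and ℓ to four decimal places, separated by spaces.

0.8234 218.06 2.3232

ρ = √(x²+y²) = √(-1.277² + -1.000²) = 1.62195
φ = atan2(y, x) mod 360° = atan2(-1.000, -1.277) = 218.0640°
|p|² = ρ² + z² = 1.62195² + 1.144² = 3.93946
κ = 2ρ / |p|² = 2×1.62195 / 3.93946 = 0.82344
θ = 2·atan2(ρ, z) = 2·atan2(1.62195, 1.144) = 1.91301 rad
ℓ = θ/κ = 1.91301/0.82344 = 2.32320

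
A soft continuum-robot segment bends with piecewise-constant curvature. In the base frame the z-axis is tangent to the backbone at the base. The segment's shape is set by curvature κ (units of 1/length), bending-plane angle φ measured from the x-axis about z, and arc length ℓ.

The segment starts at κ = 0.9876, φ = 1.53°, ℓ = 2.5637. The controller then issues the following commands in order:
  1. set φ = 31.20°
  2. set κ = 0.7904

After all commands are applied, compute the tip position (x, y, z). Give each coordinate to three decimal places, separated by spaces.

initial: κ=0.9876, φ=1.53°, ℓ=2.5637
cmd 1: set φ=31.20° → (κ,φ,ℓ)=(0.9876,31.20°,2.5637) → tip=(1.5762,0.9546,0.5798)
cmd 2: set κ=0.7904 → (κ,φ,ℓ)=(0.7904,31.20°,2.5637) → tip=(1.5583,0.9437,1.1362)

1.558 0.944 1.136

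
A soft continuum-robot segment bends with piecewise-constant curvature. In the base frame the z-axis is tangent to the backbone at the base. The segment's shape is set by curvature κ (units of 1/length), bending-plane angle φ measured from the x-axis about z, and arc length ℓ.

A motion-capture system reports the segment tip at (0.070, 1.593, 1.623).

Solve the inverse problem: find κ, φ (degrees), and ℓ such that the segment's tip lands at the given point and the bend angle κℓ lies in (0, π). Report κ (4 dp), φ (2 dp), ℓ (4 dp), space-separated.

0.6160 87.48 2.5211

ρ = √(x²+y²) = √(0.070² + 1.593²) = 1.59454
φ = atan2(y, x) mod 360° = atan2(1.593, 0.070) = 87.4839°
|p|² = ρ² + z² = 1.59454² + 1.623² = 5.17668
κ = 2ρ / |p|² = 2×1.59454 / 5.17668 = 0.61605
θ = 2·atan2(ρ, z) = 2·atan2(1.59454, 1.623) = 1.55310 rad
ℓ = θ/κ = 1.55310/0.61605 = 2.52108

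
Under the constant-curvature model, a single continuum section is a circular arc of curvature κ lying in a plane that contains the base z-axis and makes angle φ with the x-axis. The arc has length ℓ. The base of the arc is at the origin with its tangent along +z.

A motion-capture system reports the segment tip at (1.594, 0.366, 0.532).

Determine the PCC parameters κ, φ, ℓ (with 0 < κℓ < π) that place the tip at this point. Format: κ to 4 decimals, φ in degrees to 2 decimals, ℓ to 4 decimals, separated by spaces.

ρ = √(x²+y²) = √(1.594² + 0.366²) = 1.63548
φ = atan2(y, x) mod 360° = atan2(0.366, 1.594) = 12.9316°
|p|² = ρ² + z² = 1.63548² + 0.532² = 2.95782
κ = 2ρ / |p|² = 2×1.63548 / 2.95782 = 1.10587
θ = 2·atan2(ρ, z) = 2·atan2(1.63548, 0.532) = 2.51261 rad
ℓ = θ/κ = 2.51261/1.10587 = 2.27207

1.1059 12.93 2.2721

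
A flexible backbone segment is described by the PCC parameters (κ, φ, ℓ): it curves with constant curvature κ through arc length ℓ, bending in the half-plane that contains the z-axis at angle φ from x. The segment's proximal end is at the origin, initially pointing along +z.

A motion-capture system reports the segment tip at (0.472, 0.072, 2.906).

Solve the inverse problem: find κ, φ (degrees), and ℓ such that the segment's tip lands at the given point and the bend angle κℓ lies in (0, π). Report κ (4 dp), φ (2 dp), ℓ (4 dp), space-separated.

0.1101 8.67 2.9580

ρ = √(x²+y²) = √(0.472² + 0.072²) = 0.47746
φ = atan2(y, x) mod 360° = atan2(0.072, 0.472) = 8.6732°
|p|² = ρ² + z² = 0.47746² + 2.906² = 8.67280
κ = 2ρ / |p|² = 2×0.47746 / 8.67280 = 0.11011
θ = 2·atan2(ρ, z) = 2·atan2(0.47746, 2.906) = 0.32569 rad
ℓ = θ/κ = 0.32569/0.11011 = 2.95802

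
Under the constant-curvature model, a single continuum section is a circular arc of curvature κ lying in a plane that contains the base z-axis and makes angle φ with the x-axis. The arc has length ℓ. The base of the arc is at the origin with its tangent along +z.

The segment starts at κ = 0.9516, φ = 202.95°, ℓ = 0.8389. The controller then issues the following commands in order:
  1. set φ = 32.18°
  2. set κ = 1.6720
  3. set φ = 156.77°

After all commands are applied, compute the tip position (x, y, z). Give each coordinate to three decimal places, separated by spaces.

-0.458 0.196 0.590

initial: κ=0.9516, φ=202.95°, ℓ=0.8389
cmd 1: set φ=32.18° → (κ,φ,ℓ)=(0.9516,32.18°,0.8389) → tip=(0.2687,0.1691,0.7526)
cmd 2: set κ=1.6720 → (κ,φ,ℓ)=(1.6720,32.18°,0.8389) → tip=(0.4215,0.2652,0.5897)
cmd 3: set φ=156.77° → (κ,φ,ℓ)=(1.6720,156.77°,0.8389) → tip=(-0.4576,0.1964,0.5897)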